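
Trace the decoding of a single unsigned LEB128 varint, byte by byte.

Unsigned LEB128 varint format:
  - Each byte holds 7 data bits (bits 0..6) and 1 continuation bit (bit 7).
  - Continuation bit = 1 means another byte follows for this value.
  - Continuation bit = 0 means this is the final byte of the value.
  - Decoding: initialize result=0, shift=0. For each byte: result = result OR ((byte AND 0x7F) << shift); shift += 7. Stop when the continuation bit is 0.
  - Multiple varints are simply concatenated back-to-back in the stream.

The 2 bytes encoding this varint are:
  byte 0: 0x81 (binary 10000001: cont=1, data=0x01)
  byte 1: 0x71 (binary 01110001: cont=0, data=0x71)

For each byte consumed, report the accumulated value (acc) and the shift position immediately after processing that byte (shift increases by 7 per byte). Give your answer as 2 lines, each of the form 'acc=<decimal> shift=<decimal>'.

Answer: acc=1 shift=7
acc=14465 shift=14

Derivation:
byte 0=0x81: payload=0x01=1, contrib = 1<<0 = 1; acc -> 1, shift -> 7
byte 1=0x71: payload=0x71=113, contrib = 113<<7 = 14464; acc -> 14465, shift -> 14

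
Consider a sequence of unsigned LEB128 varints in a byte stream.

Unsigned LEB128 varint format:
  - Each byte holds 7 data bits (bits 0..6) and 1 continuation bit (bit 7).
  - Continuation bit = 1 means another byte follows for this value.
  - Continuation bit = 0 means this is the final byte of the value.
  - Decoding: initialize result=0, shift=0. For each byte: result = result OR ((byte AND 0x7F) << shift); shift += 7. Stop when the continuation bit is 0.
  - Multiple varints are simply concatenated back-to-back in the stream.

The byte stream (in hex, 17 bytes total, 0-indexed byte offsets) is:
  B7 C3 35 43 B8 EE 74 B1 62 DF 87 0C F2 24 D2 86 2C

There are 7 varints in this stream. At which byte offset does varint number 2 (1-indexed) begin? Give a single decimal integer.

Answer: 3

Derivation:
  byte[0]=0xB7 cont=1 payload=0x37=55: acc |= 55<<0 -> acc=55 shift=7
  byte[1]=0xC3 cont=1 payload=0x43=67: acc |= 67<<7 -> acc=8631 shift=14
  byte[2]=0x35 cont=0 payload=0x35=53: acc |= 53<<14 -> acc=876983 shift=21 [end]
Varint 1: bytes[0:3] = B7 C3 35 -> value 876983 (3 byte(s))
  byte[3]=0x43 cont=0 payload=0x43=67: acc |= 67<<0 -> acc=67 shift=7 [end]
Varint 2: bytes[3:4] = 43 -> value 67 (1 byte(s))
  byte[4]=0xB8 cont=1 payload=0x38=56: acc |= 56<<0 -> acc=56 shift=7
  byte[5]=0xEE cont=1 payload=0x6E=110: acc |= 110<<7 -> acc=14136 shift=14
  byte[6]=0x74 cont=0 payload=0x74=116: acc |= 116<<14 -> acc=1914680 shift=21 [end]
Varint 3: bytes[4:7] = B8 EE 74 -> value 1914680 (3 byte(s))
  byte[7]=0xB1 cont=1 payload=0x31=49: acc |= 49<<0 -> acc=49 shift=7
  byte[8]=0x62 cont=0 payload=0x62=98: acc |= 98<<7 -> acc=12593 shift=14 [end]
Varint 4: bytes[7:9] = B1 62 -> value 12593 (2 byte(s))
  byte[9]=0xDF cont=1 payload=0x5F=95: acc |= 95<<0 -> acc=95 shift=7
  byte[10]=0x87 cont=1 payload=0x07=7: acc |= 7<<7 -> acc=991 shift=14
  byte[11]=0x0C cont=0 payload=0x0C=12: acc |= 12<<14 -> acc=197599 shift=21 [end]
Varint 5: bytes[9:12] = DF 87 0C -> value 197599 (3 byte(s))
  byte[12]=0xF2 cont=1 payload=0x72=114: acc |= 114<<0 -> acc=114 shift=7
  byte[13]=0x24 cont=0 payload=0x24=36: acc |= 36<<7 -> acc=4722 shift=14 [end]
Varint 6: bytes[12:14] = F2 24 -> value 4722 (2 byte(s))
  byte[14]=0xD2 cont=1 payload=0x52=82: acc |= 82<<0 -> acc=82 shift=7
  byte[15]=0x86 cont=1 payload=0x06=6: acc |= 6<<7 -> acc=850 shift=14
  byte[16]=0x2C cont=0 payload=0x2C=44: acc |= 44<<14 -> acc=721746 shift=21 [end]
Varint 7: bytes[14:17] = D2 86 2C -> value 721746 (3 byte(s))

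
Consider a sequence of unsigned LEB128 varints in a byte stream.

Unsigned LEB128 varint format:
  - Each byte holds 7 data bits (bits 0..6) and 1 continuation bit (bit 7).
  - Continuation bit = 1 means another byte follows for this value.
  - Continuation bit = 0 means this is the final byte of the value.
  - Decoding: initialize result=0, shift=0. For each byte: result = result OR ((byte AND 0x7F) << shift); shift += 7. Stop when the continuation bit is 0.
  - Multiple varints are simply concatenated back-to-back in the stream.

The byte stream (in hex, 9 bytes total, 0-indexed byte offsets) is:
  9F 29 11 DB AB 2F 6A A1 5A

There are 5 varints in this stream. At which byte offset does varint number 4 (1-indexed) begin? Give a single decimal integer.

  byte[0]=0x9F cont=1 payload=0x1F=31: acc |= 31<<0 -> acc=31 shift=7
  byte[1]=0x29 cont=0 payload=0x29=41: acc |= 41<<7 -> acc=5279 shift=14 [end]
Varint 1: bytes[0:2] = 9F 29 -> value 5279 (2 byte(s))
  byte[2]=0x11 cont=0 payload=0x11=17: acc |= 17<<0 -> acc=17 shift=7 [end]
Varint 2: bytes[2:3] = 11 -> value 17 (1 byte(s))
  byte[3]=0xDB cont=1 payload=0x5B=91: acc |= 91<<0 -> acc=91 shift=7
  byte[4]=0xAB cont=1 payload=0x2B=43: acc |= 43<<7 -> acc=5595 shift=14
  byte[5]=0x2F cont=0 payload=0x2F=47: acc |= 47<<14 -> acc=775643 shift=21 [end]
Varint 3: bytes[3:6] = DB AB 2F -> value 775643 (3 byte(s))
  byte[6]=0x6A cont=0 payload=0x6A=106: acc |= 106<<0 -> acc=106 shift=7 [end]
Varint 4: bytes[6:7] = 6A -> value 106 (1 byte(s))
  byte[7]=0xA1 cont=1 payload=0x21=33: acc |= 33<<0 -> acc=33 shift=7
  byte[8]=0x5A cont=0 payload=0x5A=90: acc |= 90<<7 -> acc=11553 shift=14 [end]
Varint 5: bytes[7:9] = A1 5A -> value 11553 (2 byte(s))

Answer: 6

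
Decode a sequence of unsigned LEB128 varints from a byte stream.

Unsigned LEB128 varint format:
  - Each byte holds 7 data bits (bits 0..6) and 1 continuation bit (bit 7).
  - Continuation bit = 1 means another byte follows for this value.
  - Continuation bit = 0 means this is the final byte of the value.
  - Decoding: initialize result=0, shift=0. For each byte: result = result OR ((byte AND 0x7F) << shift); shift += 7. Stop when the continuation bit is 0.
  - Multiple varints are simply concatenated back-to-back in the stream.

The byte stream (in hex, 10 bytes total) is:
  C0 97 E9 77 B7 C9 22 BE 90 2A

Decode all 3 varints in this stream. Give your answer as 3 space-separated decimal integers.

Answer: 251284416 566455 690238

Derivation:
  byte[0]=0xC0 cont=1 payload=0x40=64: acc |= 64<<0 -> acc=64 shift=7
  byte[1]=0x97 cont=1 payload=0x17=23: acc |= 23<<7 -> acc=3008 shift=14
  byte[2]=0xE9 cont=1 payload=0x69=105: acc |= 105<<14 -> acc=1723328 shift=21
  byte[3]=0x77 cont=0 payload=0x77=119: acc |= 119<<21 -> acc=251284416 shift=28 [end]
Varint 1: bytes[0:4] = C0 97 E9 77 -> value 251284416 (4 byte(s))
  byte[4]=0xB7 cont=1 payload=0x37=55: acc |= 55<<0 -> acc=55 shift=7
  byte[5]=0xC9 cont=1 payload=0x49=73: acc |= 73<<7 -> acc=9399 shift=14
  byte[6]=0x22 cont=0 payload=0x22=34: acc |= 34<<14 -> acc=566455 shift=21 [end]
Varint 2: bytes[4:7] = B7 C9 22 -> value 566455 (3 byte(s))
  byte[7]=0xBE cont=1 payload=0x3E=62: acc |= 62<<0 -> acc=62 shift=7
  byte[8]=0x90 cont=1 payload=0x10=16: acc |= 16<<7 -> acc=2110 shift=14
  byte[9]=0x2A cont=0 payload=0x2A=42: acc |= 42<<14 -> acc=690238 shift=21 [end]
Varint 3: bytes[7:10] = BE 90 2A -> value 690238 (3 byte(s))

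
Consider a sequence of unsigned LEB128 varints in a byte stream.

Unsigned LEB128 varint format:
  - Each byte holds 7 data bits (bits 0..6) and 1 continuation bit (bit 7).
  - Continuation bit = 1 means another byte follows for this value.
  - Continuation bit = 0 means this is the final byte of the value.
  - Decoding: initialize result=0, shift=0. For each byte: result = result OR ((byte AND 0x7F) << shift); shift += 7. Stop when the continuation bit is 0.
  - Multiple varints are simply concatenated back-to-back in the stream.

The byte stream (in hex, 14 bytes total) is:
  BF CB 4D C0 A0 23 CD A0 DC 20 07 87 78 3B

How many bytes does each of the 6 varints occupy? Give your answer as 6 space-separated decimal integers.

Answer: 3 3 4 1 2 1

Derivation:
  byte[0]=0xBF cont=1 payload=0x3F=63: acc |= 63<<0 -> acc=63 shift=7
  byte[1]=0xCB cont=1 payload=0x4B=75: acc |= 75<<7 -> acc=9663 shift=14
  byte[2]=0x4D cont=0 payload=0x4D=77: acc |= 77<<14 -> acc=1271231 shift=21 [end]
Varint 1: bytes[0:3] = BF CB 4D -> value 1271231 (3 byte(s))
  byte[3]=0xC0 cont=1 payload=0x40=64: acc |= 64<<0 -> acc=64 shift=7
  byte[4]=0xA0 cont=1 payload=0x20=32: acc |= 32<<7 -> acc=4160 shift=14
  byte[5]=0x23 cont=0 payload=0x23=35: acc |= 35<<14 -> acc=577600 shift=21 [end]
Varint 2: bytes[3:6] = C0 A0 23 -> value 577600 (3 byte(s))
  byte[6]=0xCD cont=1 payload=0x4D=77: acc |= 77<<0 -> acc=77 shift=7
  byte[7]=0xA0 cont=1 payload=0x20=32: acc |= 32<<7 -> acc=4173 shift=14
  byte[8]=0xDC cont=1 payload=0x5C=92: acc |= 92<<14 -> acc=1511501 shift=21
  byte[9]=0x20 cont=0 payload=0x20=32: acc |= 32<<21 -> acc=68620365 shift=28 [end]
Varint 3: bytes[6:10] = CD A0 DC 20 -> value 68620365 (4 byte(s))
  byte[10]=0x07 cont=0 payload=0x07=7: acc |= 7<<0 -> acc=7 shift=7 [end]
Varint 4: bytes[10:11] = 07 -> value 7 (1 byte(s))
  byte[11]=0x87 cont=1 payload=0x07=7: acc |= 7<<0 -> acc=7 shift=7
  byte[12]=0x78 cont=0 payload=0x78=120: acc |= 120<<7 -> acc=15367 shift=14 [end]
Varint 5: bytes[11:13] = 87 78 -> value 15367 (2 byte(s))
  byte[13]=0x3B cont=0 payload=0x3B=59: acc |= 59<<0 -> acc=59 shift=7 [end]
Varint 6: bytes[13:14] = 3B -> value 59 (1 byte(s))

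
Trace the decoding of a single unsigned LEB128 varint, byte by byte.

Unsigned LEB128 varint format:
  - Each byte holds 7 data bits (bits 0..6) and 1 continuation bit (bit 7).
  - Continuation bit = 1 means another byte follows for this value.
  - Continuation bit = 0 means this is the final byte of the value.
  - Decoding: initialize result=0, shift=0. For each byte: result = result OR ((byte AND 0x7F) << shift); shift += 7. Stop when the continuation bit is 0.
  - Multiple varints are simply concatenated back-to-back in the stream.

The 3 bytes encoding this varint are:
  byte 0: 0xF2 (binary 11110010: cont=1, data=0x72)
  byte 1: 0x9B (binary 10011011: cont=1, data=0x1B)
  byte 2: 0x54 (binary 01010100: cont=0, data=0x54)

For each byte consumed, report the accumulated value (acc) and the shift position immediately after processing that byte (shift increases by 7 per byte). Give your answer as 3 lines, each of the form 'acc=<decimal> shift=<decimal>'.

Answer: acc=114 shift=7
acc=3570 shift=14
acc=1379826 shift=21

Derivation:
byte 0=0xF2: payload=0x72=114, contrib = 114<<0 = 114; acc -> 114, shift -> 7
byte 1=0x9B: payload=0x1B=27, contrib = 27<<7 = 3456; acc -> 3570, shift -> 14
byte 2=0x54: payload=0x54=84, contrib = 84<<14 = 1376256; acc -> 1379826, shift -> 21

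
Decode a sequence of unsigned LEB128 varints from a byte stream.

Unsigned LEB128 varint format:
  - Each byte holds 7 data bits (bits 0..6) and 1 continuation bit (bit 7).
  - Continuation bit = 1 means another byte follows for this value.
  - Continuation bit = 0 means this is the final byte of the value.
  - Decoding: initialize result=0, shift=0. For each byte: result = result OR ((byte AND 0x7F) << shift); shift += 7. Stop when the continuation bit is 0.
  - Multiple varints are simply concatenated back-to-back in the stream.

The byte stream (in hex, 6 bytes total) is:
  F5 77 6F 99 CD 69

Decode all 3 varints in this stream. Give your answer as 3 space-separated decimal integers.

Answer: 15349 111 1730201

Derivation:
  byte[0]=0xF5 cont=1 payload=0x75=117: acc |= 117<<0 -> acc=117 shift=7
  byte[1]=0x77 cont=0 payload=0x77=119: acc |= 119<<7 -> acc=15349 shift=14 [end]
Varint 1: bytes[0:2] = F5 77 -> value 15349 (2 byte(s))
  byte[2]=0x6F cont=0 payload=0x6F=111: acc |= 111<<0 -> acc=111 shift=7 [end]
Varint 2: bytes[2:3] = 6F -> value 111 (1 byte(s))
  byte[3]=0x99 cont=1 payload=0x19=25: acc |= 25<<0 -> acc=25 shift=7
  byte[4]=0xCD cont=1 payload=0x4D=77: acc |= 77<<7 -> acc=9881 shift=14
  byte[5]=0x69 cont=0 payload=0x69=105: acc |= 105<<14 -> acc=1730201 shift=21 [end]
Varint 3: bytes[3:6] = 99 CD 69 -> value 1730201 (3 byte(s))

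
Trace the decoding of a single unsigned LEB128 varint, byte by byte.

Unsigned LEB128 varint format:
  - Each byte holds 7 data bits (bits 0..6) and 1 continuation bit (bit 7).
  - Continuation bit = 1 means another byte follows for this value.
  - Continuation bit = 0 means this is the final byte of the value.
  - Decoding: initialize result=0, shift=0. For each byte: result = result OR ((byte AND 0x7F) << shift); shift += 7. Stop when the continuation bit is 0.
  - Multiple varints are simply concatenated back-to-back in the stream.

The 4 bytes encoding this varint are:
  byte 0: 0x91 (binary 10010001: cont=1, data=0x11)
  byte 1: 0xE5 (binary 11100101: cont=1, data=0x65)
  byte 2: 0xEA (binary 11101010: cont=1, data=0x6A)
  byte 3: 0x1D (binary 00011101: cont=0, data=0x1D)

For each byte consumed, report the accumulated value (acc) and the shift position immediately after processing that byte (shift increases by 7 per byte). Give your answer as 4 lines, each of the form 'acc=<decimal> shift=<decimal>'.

byte 0=0x91: payload=0x11=17, contrib = 17<<0 = 17; acc -> 17, shift -> 7
byte 1=0xE5: payload=0x65=101, contrib = 101<<7 = 12928; acc -> 12945, shift -> 14
byte 2=0xEA: payload=0x6A=106, contrib = 106<<14 = 1736704; acc -> 1749649, shift -> 21
byte 3=0x1D: payload=0x1D=29, contrib = 29<<21 = 60817408; acc -> 62567057, shift -> 28

Answer: acc=17 shift=7
acc=12945 shift=14
acc=1749649 shift=21
acc=62567057 shift=28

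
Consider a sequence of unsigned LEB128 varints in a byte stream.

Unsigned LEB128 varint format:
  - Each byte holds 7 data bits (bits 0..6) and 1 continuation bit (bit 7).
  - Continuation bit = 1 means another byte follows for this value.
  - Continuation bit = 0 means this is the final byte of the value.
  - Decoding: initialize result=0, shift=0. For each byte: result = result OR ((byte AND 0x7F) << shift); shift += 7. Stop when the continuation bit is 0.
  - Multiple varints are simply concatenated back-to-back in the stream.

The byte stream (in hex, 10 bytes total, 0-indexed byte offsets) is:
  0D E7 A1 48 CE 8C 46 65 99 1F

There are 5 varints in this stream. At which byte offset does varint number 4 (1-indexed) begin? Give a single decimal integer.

  byte[0]=0x0D cont=0 payload=0x0D=13: acc |= 13<<0 -> acc=13 shift=7 [end]
Varint 1: bytes[0:1] = 0D -> value 13 (1 byte(s))
  byte[1]=0xE7 cont=1 payload=0x67=103: acc |= 103<<0 -> acc=103 shift=7
  byte[2]=0xA1 cont=1 payload=0x21=33: acc |= 33<<7 -> acc=4327 shift=14
  byte[3]=0x48 cont=0 payload=0x48=72: acc |= 72<<14 -> acc=1183975 shift=21 [end]
Varint 2: bytes[1:4] = E7 A1 48 -> value 1183975 (3 byte(s))
  byte[4]=0xCE cont=1 payload=0x4E=78: acc |= 78<<0 -> acc=78 shift=7
  byte[5]=0x8C cont=1 payload=0x0C=12: acc |= 12<<7 -> acc=1614 shift=14
  byte[6]=0x46 cont=0 payload=0x46=70: acc |= 70<<14 -> acc=1148494 shift=21 [end]
Varint 3: bytes[4:7] = CE 8C 46 -> value 1148494 (3 byte(s))
  byte[7]=0x65 cont=0 payload=0x65=101: acc |= 101<<0 -> acc=101 shift=7 [end]
Varint 4: bytes[7:8] = 65 -> value 101 (1 byte(s))
  byte[8]=0x99 cont=1 payload=0x19=25: acc |= 25<<0 -> acc=25 shift=7
  byte[9]=0x1F cont=0 payload=0x1F=31: acc |= 31<<7 -> acc=3993 shift=14 [end]
Varint 5: bytes[8:10] = 99 1F -> value 3993 (2 byte(s))

Answer: 7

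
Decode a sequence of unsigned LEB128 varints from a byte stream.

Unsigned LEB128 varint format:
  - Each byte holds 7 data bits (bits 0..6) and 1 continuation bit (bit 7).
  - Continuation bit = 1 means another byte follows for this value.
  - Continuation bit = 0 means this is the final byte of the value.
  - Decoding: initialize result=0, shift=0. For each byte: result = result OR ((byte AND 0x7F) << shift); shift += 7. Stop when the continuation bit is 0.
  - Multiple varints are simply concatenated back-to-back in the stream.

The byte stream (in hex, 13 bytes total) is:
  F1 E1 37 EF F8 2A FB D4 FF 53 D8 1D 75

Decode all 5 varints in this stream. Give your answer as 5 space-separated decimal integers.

Answer: 913649 703599 176155259 3800 117

Derivation:
  byte[0]=0xF1 cont=1 payload=0x71=113: acc |= 113<<0 -> acc=113 shift=7
  byte[1]=0xE1 cont=1 payload=0x61=97: acc |= 97<<7 -> acc=12529 shift=14
  byte[2]=0x37 cont=0 payload=0x37=55: acc |= 55<<14 -> acc=913649 shift=21 [end]
Varint 1: bytes[0:3] = F1 E1 37 -> value 913649 (3 byte(s))
  byte[3]=0xEF cont=1 payload=0x6F=111: acc |= 111<<0 -> acc=111 shift=7
  byte[4]=0xF8 cont=1 payload=0x78=120: acc |= 120<<7 -> acc=15471 shift=14
  byte[5]=0x2A cont=0 payload=0x2A=42: acc |= 42<<14 -> acc=703599 shift=21 [end]
Varint 2: bytes[3:6] = EF F8 2A -> value 703599 (3 byte(s))
  byte[6]=0xFB cont=1 payload=0x7B=123: acc |= 123<<0 -> acc=123 shift=7
  byte[7]=0xD4 cont=1 payload=0x54=84: acc |= 84<<7 -> acc=10875 shift=14
  byte[8]=0xFF cont=1 payload=0x7F=127: acc |= 127<<14 -> acc=2091643 shift=21
  byte[9]=0x53 cont=0 payload=0x53=83: acc |= 83<<21 -> acc=176155259 shift=28 [end]
Varint 3: bytes[6:10] = FB D4 FF 53 -> value 176155259 (4 byte(s))
  byte[10]=0xD8 cont=1 payload=0x58=88: acc |= 88<<0 -> acc=88 shift=7
  byte[11]=0x1D cont=0 payload=0x1D=29: acc |= 29<<7 -> acc=3800 shift=14 [end]
Varint 4: bytes[10:12] = D8 1D -> value 3800 (2 byte(s))
  byte[12]=0x75 cont=0 payload=0x75=117: acc |= 117<<0 -> acc=117 shift=7 [end]
Varint 5: bytes[12:13] = 75 -> value 117 (1 byte(s))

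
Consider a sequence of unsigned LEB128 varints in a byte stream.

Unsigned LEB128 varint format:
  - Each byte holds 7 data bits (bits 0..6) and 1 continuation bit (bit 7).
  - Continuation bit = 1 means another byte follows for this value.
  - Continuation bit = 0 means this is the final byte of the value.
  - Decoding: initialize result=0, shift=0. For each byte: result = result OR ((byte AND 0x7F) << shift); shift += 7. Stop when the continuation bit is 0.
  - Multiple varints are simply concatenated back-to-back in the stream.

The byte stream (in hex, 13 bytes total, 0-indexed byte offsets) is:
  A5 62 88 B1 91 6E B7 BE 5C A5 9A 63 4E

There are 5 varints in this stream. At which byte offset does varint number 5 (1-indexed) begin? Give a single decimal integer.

  byte[0]=0xA5 cont=1 payload=0x25=37: acc |= 37<<0 -> acc=37 shift=7
  byte[1]=0x62 cont=0 payload=0x62=98: acc |= 98<<7 -> acc=12581 shift=14 [end]
Varint 1: bytes[0:2] = A5 62 -> value 12581 (2 byte(s))
  byte[2]=0x88 cont=1 payload=0x08=8: acc |= 8<<0 -> acc=8 shift=7
  byte[3]=0xB1 cont=1 payload=0x31=49: acc |= 49<<7 -> acc=6280 shift=14
  byte[4]=0x91 cont=1 payload=0x11=17: acc |= 17<<14 -> acc=284808 shift=21
  byte[5]=0x6E cont=0 payload=0x6E=110: acc |= 110<<21 -> acc=230971528 shift=28 [end]
Varint 2: bytes[2:6] = 88 B1 91 6E -> value 230971528 (4 byte(s))
  byte[6]=0xB7 cont=1 payload=0x37=55: acc |= 55<<0 -> acc=55 shift=7
  byte[7]=0xBE cont=1 payload=0x3E=62: acc |= 62<<7 -> acc=7991 shift=14
  byte[8]=0x5C cont=0 payload=0x5C=92: acc |= 92<<14 -> acc=1515319 shift=21 [end]
Varint 3: bytes[6:9] = B7 BE 5C -> value 1515319 (3 byte(s))
  byte[9]=0xA5 cont=1 payload=0x25=37: acc |= 37<<0 -> acc=37 shift=7
  byte[10]=0x9A cont=1 payload=0x1A=26: acc |= 26<<7 -> acc=3365 shift=14
  byte[11]=0x63 cont=0 payload=0x63=99: acc |= 99<<14 -> acc=1625381 shift=21 [end]
Varint 4: bytes[9:12] = A5 9A 63 -> value 1625381 (3 byte(s))
  byte[12]=0x4E cont=0 payload=0x4E=78: acc |= 78<<0 -> acc=78 shift=7 [end]
Varint 5: bytes[12:13] = 4E -> value 78 (1 byte(s))

Answer: 12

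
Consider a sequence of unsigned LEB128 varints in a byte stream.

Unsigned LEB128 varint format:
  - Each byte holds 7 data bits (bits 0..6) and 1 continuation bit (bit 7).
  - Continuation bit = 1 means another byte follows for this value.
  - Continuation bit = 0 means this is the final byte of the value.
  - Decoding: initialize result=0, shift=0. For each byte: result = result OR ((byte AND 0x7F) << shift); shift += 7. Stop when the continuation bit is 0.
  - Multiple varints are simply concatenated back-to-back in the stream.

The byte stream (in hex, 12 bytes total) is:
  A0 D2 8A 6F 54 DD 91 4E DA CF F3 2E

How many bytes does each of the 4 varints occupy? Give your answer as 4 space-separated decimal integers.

  byte[0]=0xA0 cont=1 payload=0x20=32: acc |= 32<<0 -> acc=32 shift=7
  byte[1]=0xD2 cont=1 payload=0x52=82: acc |= 82<<7 -> acc=10528 shift=14
  byte[2]=0x8A cont=1 payload=0x0A=10: acc |= 10<<14 -> acc=174368 shift=21
  byte[3]=0x6F cont=0 payload=0x6F=111: acc |= 111<<21 -> acc=232958240 shift=28 [end]
Varint 1: bytes[0:4] = A0 D2 8A 6F -> value 232958240 (4 byte(s))
  byte[4]=0x54 cont=0 payload=0x54=84: acc |= 84<<0 -> acc=84 shift=7 [end]
Varint 2: bytes[4:5] = 54 -> value 84 (1 byte(s))
  byte[5]=0xDD cont=1 payload=0x5D=93: acc |= 93<<0 -> acc=93 shift=7
  byte[6]=0x91 cont=1 payload=0x11=17: acc |= 17<<7 -> acc=2269 shift=14
  byte[7]=0x4E cont=0 payload=0x4E=78: acc |= 78<<14 -> acc=1280221 shift=21 [end]
Varint 3: bytes[5:8] = DD 91 4E -> value 1280221 (3 byte(s))
  byte[8]=0xDA cont=1 payload=0x5A=90: acc |= 90<<0 -> acc=90 shift=7
  byte[9]=0xCF cont=1 payload=0x4F=79: acc |= 79<<7 -> acc=10202 shift=14
  byte[10]=0xF3 cont=1 payload=0x73=115: acc |= 115<<14 -> acc=1894362 shift=21
  byte[11]=0x2E cont=0 payload=0x2E=46: acc |= 46<<21 -> acc=98363354 shift=28 [end]
Varint 4: bytes[8:12] = DA CF F3 2E -> value 98363354 (4 byte(s))

Answer: 4 1 3 4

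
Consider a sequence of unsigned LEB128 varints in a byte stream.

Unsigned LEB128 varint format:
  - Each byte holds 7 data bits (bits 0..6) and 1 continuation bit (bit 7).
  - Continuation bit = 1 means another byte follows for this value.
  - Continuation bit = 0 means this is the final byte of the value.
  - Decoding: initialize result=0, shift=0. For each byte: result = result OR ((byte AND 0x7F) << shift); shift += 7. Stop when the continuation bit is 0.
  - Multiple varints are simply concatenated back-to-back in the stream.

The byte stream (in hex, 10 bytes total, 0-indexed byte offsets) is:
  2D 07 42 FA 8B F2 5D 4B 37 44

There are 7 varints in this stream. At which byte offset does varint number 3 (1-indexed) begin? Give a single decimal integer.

Answer: 2

Derivation:
  byte[0]=0x2D cont=0 payload=0x2D=45: acc |= 45<<0 -> acc=45 shift=7 [end]
Varint 1: bytes[0:1] = 2D -> value 45 (1 byte(s))
  byte[1]=0x07 cont=0 payload=0x07=7: acc |= 7<<0 -> acc=7 shift=7 [end]
Varint 2: bytes[1:2] = 07 -> value 7 (1 byte(s))
  byte[2]=0x42 cont=0 payload=0x42=66: acc |= 66<<0 -> acc=66 shift=7 [end]
Varint 3: bytes[2:3] = 42 -> value 66 (1 byte(s))
  byte[3]=0xFA cont=1 payload=0x7A=122: acc |= 122<<0 -> acc=122 shift=7
  byte[4]=0x8B cont=1 payload=0x0B=11: acc |= 11<<7 -> acc=1530 shift=14
  byte[5]=0xF2 cont=1 payload=0x72=114: acc |= 114<<14 -> acc=1869306 shift=21
  byte[6]=0x5D cont=0 payload=0x5D=93: acc |= 93<<21 -> acc=196904442 shift=28 [end]
Varint 4: bytes[3:7] = FA 8B F2 5D -> value 196904442 (4 byte(s))
  byte[7]=0x4B cont=0 payload=0x4B=75: acc |= 75<<0 -> acc=75 shift=7 [end]
Varint 5: bytes[7:8] = 4B -> value 75 (1 byte(s))
  byte[8]=0x37 cont=0 payload=0x37=55: acc |= 55<<0 -> acc=55 shift=7 [end]
Varint 6: bytes[8:9] = 37 -> value 55 (1 byte(s))
  byte[9]=0x44 cont=0 payload=0x44=68: acc |= 68<<0 -> acc=68 shift=7 [end]
Varint 7: bytes[9:10] = 44 -> value 68 (1 byte(s))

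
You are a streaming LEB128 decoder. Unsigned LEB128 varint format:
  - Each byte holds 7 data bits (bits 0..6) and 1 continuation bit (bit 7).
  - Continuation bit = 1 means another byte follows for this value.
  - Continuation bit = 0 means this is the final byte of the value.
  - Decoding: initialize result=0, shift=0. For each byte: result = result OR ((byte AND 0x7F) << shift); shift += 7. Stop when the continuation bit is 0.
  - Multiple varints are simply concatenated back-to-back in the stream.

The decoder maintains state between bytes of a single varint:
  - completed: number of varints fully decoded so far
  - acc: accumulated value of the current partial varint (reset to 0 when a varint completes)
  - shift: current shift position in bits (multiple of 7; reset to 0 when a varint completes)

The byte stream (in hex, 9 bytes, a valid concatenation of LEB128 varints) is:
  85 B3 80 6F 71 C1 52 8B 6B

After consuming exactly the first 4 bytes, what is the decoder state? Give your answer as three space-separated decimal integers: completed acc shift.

Answer: 1 0 0

Derivation:
byte[0]=0x85 cont=1 payload=0x05: acc |= 5<<0 -> completed=0 acc=5 shift=7
byte[1]=0xB3 cont=1 payload=0x33: acc |= 51<<7 -> completed=0 acc=6533 shift=14
byte[2]=0x80 cont=1 payload=0x00: acc |= 0<<14 -> completed=0 acc=6533 shift=21
byte[3]=0x6F cont=0 payload=0x6F: varint #1 complete (value=232790405); reset -> completed=1 acc=0 shift=0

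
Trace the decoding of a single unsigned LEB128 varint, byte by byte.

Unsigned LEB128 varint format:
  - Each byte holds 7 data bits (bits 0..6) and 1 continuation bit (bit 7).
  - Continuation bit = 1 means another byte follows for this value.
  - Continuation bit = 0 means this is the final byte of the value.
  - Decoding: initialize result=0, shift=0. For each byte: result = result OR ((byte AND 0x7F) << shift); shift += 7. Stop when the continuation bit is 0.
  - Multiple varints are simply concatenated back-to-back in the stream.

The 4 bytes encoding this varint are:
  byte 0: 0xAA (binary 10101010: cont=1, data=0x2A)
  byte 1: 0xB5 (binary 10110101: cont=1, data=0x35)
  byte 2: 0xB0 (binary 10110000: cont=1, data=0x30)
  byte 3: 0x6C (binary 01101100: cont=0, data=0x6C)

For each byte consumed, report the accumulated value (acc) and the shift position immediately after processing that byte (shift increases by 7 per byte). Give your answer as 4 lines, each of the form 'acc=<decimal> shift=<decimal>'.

Answer: acc=42 shift=7
acc=6826 shift=14
acc=793258 shift=21
acc=227285674 shift=28

Derivation:
byte 0=0xAA: payload=0x2A=42, contrib = 42<<0 = 42; acc -> 42, shift -> 7
byte 1=0xB5: payload=0x35=53, contrib = 53<<7 = 6784; acc -> 6826, shift -> 14
byte 2=0xB0: payload=0x30=48, contrib = 48<<14 = 786432; acc -> 793258, shift -> 21
byte 3=0x6C: payload=0x6C=108, contrib = 108<<21 = 226492416; acc -> 227285674, shift -> 28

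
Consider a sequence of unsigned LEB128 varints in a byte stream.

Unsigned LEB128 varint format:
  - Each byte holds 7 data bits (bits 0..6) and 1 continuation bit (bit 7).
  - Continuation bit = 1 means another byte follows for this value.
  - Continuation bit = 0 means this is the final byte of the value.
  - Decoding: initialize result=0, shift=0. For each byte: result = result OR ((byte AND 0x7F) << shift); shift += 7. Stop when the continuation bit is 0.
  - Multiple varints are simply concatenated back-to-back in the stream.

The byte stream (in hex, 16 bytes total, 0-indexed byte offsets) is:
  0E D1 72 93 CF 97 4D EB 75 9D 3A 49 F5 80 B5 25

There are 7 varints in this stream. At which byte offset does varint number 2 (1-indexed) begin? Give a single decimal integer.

  byte[0]=0x0E cont=0 payload=0x0E=14: acc |= 14<<0 -> acc=14 shift=7 [end]
Varint 1: bytes[0:1] = 0E -> value 14 (1 byte(s))
  byte[1]=0xD1 cont=1 payload=0x51=81: acc |= 81<<0 -> acc=81 shift=7
  byte[2]=0x72 cont=0 payload=0x72=114: acc |= 114<<7 -> acc=14673 shift=14 [end]
Varint 2: bytes[1:3] = D1 72 -> value 14673 (2 byte(s))
  byte[3]=0x93 cont=1 payload=0x13=19: acc |= 19<<0 -> acc=19 shift=7
  byte[4]=0xCF cont=1 payload=0x4F=79: acc |= 79<<7 -> acc=10131 shift=14
  byte[5]=0x97 cont=1 payload=0x17=23: acc |= 23<<14 -> acc=386963 shift=21
  byte[6]=0x4D cont=0 payload=0x4D=77: acc |= 77<<21 -> acc=161867667 shift=28 [end]
Varint 3: bytes[3:7] = 93 CF 97 4D -> value 161867667 (4 byte(s))
  byte[7]=0xEB cont=1 payload=0x6B=107: acc |= 107<<0 -> acc=107 shift=7
  byte[8]=0x75 cont=0 payload=0x75=117: acc |= 117<<7 -> acc=15083 shift=14 [end]
Varint 4: bytes[7:9] = EB 75 -> value 15083 (2 byte(s))
  byte[9]=0x9D cont=1 payload=0x1D=29: acc |= 29<<0 -> acc=29 shift=7
  byte[10]=0x3A cont=0 payload=0x3A=58: acc |= 58<<7 -> acc=7453 shift=14 [end]
Varint 5: bytes[9:11] = 9D 3A -> value 7453 (2 byte(s))
  byte[11]=0x49 cont=0 payload=0x49=73: acc |= 73<<0 -> acc=73 shift=7 [end]
Varint 6: bytes[11:12] = 49 -> value 73 (1 byte(s))
  byte[12]=0xF5 cont=1 payload=0x75=117: acc |= 117<<0 -> acc=117 shift=7
  byte[13]=0x80 cont=1 payload=0x00=0: acc |= 0<<7 -> acc=117 shift=14
  byte[14]=0xB5 cont=1 payload=0x35=53: acc |= 53<<14 -> acc=868469 shift=21
  byte[15]=0x25 cont=0 payload=0x25=37: acc |= 37<<21 -> acc=78463093 shift=28 [end]
Varint 7: bytes[12:16] = F5 80 B5 25 -> value 78463093 (4 byte(s))

Answer: 1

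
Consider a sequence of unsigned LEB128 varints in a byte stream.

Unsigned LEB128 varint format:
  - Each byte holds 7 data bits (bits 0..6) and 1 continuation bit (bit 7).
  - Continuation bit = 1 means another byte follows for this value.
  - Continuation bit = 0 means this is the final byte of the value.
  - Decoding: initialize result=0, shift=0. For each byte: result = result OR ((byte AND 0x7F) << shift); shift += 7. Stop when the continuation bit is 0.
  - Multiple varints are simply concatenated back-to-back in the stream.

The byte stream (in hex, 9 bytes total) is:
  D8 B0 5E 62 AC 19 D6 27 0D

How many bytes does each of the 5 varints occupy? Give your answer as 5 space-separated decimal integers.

  byte[0]=0xD8 cont=1 payload=0x58=88: acc |= 88<<0 -> acc=88 shift=7
  byte[1]=0xB0 cont=1 payload=0x30=48: acc |= 48<<7 -> acc=6232 shift=14
  byte[2]=0x5E cont=0 payload=0x5E=94: acc |= 94<<14 -> acc=1546328 shift=21 [end]
Varint 1: bytes[0:3] = D8 B0 5E -> value 1546328 (3 byte(s))
  byte[3]=0x62 cont=0 payload=0x62=98: acc |= 98<<0 -> acc=98 shift=7 [end]
Varint 2: bytes[3:4] = 62 -> value 98 (1 byte(s))
  byte[4]=0xAC cont=1 payload=0x2C=44: acc |= 44<<0 -> acc=44 shift=7
  byte[5]=0x19 cont=0 payload=0x19=25: acc |= 25<<7 -> acc=3244 shift=14 [end]
Varint 3: bytes[4:6] = AC 19 -> value 3244 (2 byte(s))
  byte[6]=0xD6 cont=1 payload=0x56=86: acc |= 86<<0 -> acc=86 shift=7
  byte[7]=0x27 cont=0 payload=0x27=39: acc |= 39<<7 -> acc=5078 shift=14 [end]
Varint 4: bytes[6:8] = D6 27 -> value 5078 (2 byte(s))
  byte[8]=0x0D cont=0 payload=0x0D=13: acc |= 13<<0 -> acc=13 shift=7 [end]
Varint 5: bytes[8:9] = 0D -> value 13 (1 byte(s))

Answer: 3 1 2 2 1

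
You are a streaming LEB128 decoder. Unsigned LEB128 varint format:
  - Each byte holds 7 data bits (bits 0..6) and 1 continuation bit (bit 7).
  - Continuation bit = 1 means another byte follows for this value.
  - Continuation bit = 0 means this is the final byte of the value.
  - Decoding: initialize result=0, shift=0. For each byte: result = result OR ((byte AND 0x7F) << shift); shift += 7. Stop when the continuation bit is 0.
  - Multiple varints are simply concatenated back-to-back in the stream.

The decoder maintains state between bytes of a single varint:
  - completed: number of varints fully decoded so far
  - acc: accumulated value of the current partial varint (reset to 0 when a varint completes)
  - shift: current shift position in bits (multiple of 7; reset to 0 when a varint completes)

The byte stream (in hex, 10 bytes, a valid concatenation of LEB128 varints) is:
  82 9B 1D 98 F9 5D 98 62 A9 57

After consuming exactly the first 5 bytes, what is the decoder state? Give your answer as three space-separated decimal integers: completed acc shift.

Answer: 1 15512 14

Derivation:
byte[0]=0x82 cont=1 payload=0x02: acc |= 2<<0 -> completed=0 acc=2 shift=7
byte[1]=0x9B cont=1 payload=0x1B: acc |= 27<<7 -> completed=0 acc=3458 shift=14
byte[2]=0x1D cont=0 payload=0x1D: varint #1 complete (value=478594); reset -> completed=1 acc=0 shift=0
byte[3]=0x98 cont=1 payload=0x18: acc |= 24<<0 -> completed=1 acc=24 shift=7
byte[4]=0xF9 cont=1 payload=0x79: acc |= 121<<7 -> completed=1 acc=15512 shift=14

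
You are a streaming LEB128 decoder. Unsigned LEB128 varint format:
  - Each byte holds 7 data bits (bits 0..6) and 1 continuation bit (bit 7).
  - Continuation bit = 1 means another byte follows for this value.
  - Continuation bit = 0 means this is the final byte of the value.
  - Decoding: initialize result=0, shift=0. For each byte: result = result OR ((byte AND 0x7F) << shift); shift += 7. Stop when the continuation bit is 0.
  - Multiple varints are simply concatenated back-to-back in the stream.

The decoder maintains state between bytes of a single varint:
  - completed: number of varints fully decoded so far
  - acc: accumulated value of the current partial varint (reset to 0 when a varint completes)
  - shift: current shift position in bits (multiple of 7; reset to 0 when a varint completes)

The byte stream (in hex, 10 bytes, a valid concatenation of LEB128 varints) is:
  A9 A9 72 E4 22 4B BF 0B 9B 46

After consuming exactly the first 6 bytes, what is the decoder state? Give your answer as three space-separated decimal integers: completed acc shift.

byte[0]=0xA9 cont=1 payload=0x29: acc |= 41<<0 -> completed=0 acc=41 shift=7
byte[1]=0xA9 cont=1 payload=0x29: acc |= 41<<7 -> completed=0 acc=5289 shift=14
byte[2]=0x72 cont=0 payload=0x72: varint #1 complete (value=1873065); reset -> completed=1 acc=0 shift=0
byte[3]=0xE4 cont=1 payload=0x64: acc |= 100<<0 -> completed=1 acc=100 shift=7
byte[4]=0x22 cont=0 payload=0x22: varint #2 complete (value=4452); reset -> completed=2 acc=0 shift=0
byte[5]=0x4B cont=0 payload=0x4B: varint #3 complete (value=75); reset -> completed=3 acc=0 shift=0

Answer: 3 0 0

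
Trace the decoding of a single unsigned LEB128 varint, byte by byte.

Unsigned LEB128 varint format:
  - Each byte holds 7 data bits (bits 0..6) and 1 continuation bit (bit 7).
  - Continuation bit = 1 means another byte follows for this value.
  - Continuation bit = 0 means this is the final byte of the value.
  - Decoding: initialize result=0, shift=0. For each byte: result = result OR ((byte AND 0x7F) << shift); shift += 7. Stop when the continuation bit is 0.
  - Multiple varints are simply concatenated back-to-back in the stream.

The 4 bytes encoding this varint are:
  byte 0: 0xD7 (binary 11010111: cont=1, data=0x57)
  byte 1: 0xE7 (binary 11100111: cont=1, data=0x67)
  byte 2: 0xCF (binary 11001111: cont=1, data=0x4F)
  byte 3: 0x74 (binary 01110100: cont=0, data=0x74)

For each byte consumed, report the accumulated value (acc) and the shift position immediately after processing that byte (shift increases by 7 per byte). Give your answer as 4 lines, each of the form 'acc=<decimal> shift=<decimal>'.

byte 0=0xD7: payload=0x57=87, contrib = 87<<0 = 87; acc -> 87, shift -> 7
byte 1=0xE7: payload=0x67=103, contrib = 103<<7 = 13184; acc -> 13271, shift -> 14
byte 2=0xCF: payload=0x4F=79, contrib = 79<<14 = 1294336; acc -> 1307607, shift -> 21
byte 3=0x74: payload=0x74=116, contrib = 116<<21 = 243269632; acc -> 244577239, shift -> 28

Answer: acc=87 shift=7
acc=13271 shift=14
acc=1307607 shift=21
acc=244577239 shift=28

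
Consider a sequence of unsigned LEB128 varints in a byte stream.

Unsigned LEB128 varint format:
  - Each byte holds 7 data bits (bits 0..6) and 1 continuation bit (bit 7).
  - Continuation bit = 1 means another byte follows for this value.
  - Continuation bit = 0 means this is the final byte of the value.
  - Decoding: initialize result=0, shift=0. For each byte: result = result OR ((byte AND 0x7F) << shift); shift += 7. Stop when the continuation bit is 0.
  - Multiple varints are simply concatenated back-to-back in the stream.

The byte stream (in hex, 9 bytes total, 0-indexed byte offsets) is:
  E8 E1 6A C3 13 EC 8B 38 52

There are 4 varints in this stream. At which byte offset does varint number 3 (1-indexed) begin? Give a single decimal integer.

Answer: 5

Derivation:
  byte[0]=0xE8 cont=1 payload=0x68=104: acc |= 104<<0 -> acc=104 shift=7
  byte[1]=0xE1 cont=1 payload=0x61=97: acc |= 97<<7 -> acc=12520 shift=14
  byte[2]=0x6A cont=0 payload=0x6A=106: acc |= 106<<14 -> acc=1749224 shift=21 [end]
Varint 1: bytes[0:3] = E8 E1 6A -> value 1749224 (3 byte(s))
  byte[3]=0xC3 cont=1 payload=0x43=67: acc |= 67<<0 -> acc=67 shift=7
  byte[4]=0x13 cont=0 payload=0x13=19: acc |= 19<<7 -> acc=2499 shift=14 [end]
Varint 2: bytes[3:5] = C3 13 -> value 2499 (2 byte(s))
  byte[5]=0xEC cont=1 payload=0x6C=108: acc |= 108<<0 -> acc=108 shift=7
  byte[6]=0x8B cont=1 payload=0x0B=11: acc |= 11<<7 -> acc=1516 shift=14
  byte[7]=0x38 cont=0 payload=0x38=56: acc |= 56<<14 -> acc=919020 shift=21 [end]
Varint 3: bytes[5:8] = EC 8B 38 -> value 919020 (3 byte(s))
  byte[8]=0x52 cont=0 payload=0x52=82: acc |= 82<<0 -> acc=82 shift=7 [end]
Varint 4: bytes[8:9] = 52 -> value 82 (1 byte(s))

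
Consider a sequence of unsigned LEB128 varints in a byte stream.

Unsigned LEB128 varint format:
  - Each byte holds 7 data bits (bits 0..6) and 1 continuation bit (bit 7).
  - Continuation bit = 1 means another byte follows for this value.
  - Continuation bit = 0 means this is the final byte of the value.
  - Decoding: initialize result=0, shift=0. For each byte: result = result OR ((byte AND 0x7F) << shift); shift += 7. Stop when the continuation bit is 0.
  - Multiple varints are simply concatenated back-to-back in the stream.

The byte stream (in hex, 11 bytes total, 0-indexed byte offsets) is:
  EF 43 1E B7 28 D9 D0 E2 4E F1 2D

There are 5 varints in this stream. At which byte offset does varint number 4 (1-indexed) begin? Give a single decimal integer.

Answer: 5

Derivation:
  byte[0]=0xEF cont=1 payload=0x6F=111: acc |= 111<<0 -> acc=111 shift=7
  byte[1]=0x43 cont=0 payload=0x43=67: acc |= 67<<7 -> acc=8687 shift=14 [end]
Varint 1: bytes[0:2] = EF 43 -> value 8687 (2 byte(s))
  byte[2]=0x1E cont=0 payload=0x1E=30: acc |= 30<<0 -> acc=30 shift=7 [end]
Varint 2: bytes[2:3] = 1E -> value 30 (1 byte(s))
  byte[3]=0xB7 cont=1 payload=0x37=55: acc |= 55<<0 -> acc=55 shift=7
  byte[4]=0x28 cont=0 payload=0x28=40: acc |= 40<<7 -> acc=5175 shift=14 [end]
Varint 3: bytes[3:5] = B7 28 -> value 5175 (2 byte(s))
  byte[5]=0xD9 cont=1 payload=0x59=89: acc |= 89<<0 -> acc=89 shift=7
  byte[6]=0xD0 cont=1 payload=0x50=80: acc |= 80<<7 -> acc=10329 shift=14
  byte[7]=0xE2 cont=1 payload=0x62=98: acc |= 98<<14 -> acc=1615961 shift=21
  byte[8]=0x4E cont=0 payload=0x4E=78: acc |= 78<<21 -> acc=165193817 shift=28 [end]
Varint 4: bytes[5:9] = D9 D0 E2 4E -> value 165193817 (4 byte(s))
  byte[9]=0xF1 cont=1 payload=0x71=113: acc |= 113<<0 -> acc=113 shift=7
  byte[10]=0x2D cont=0 payload=0x2D=45: acc |= 45<<7 -> acc=5873 shift=14 [end]
Varint 5: bytes[9:11] = F1 2D -> value 5873 (2 byte(s))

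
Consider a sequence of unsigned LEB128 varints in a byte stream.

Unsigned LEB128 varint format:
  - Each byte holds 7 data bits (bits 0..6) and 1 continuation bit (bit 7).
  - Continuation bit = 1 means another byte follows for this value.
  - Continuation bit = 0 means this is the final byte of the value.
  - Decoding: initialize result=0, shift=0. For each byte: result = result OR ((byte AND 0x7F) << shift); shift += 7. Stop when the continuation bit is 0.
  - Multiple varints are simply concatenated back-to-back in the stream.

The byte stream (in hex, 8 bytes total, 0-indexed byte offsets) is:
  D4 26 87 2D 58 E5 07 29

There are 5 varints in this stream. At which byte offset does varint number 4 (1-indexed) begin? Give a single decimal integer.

Answer: 5

Derivation:
  byte[0]=0xD4 cont=1 payload=0x54=84: acc |= 84<<0 -> acc=84 shift=7
  byte[1]=0x26 cont=0 payload=0x26=38: acc |= 38<<7 -> acc=4948 shift=14 [end]
Varint 1: bytes[0:2] = D4 26 -> value 4948 (2 byte(s))
  byte[2]=0x87 cont=1 payload=0x07=7: acc |= 7<<0 -> acc=7 shift=7
  byte[3]=0x2D cont=0 payload=0x2D=45: acc |= 45<<7 -> acc=5767 shift=14 [end]
Varint 2: bytes[2:4] = 87 2D -> value 5767 (2 byte(s))
  byte[4]=0x58 cont=0 payload=0x58=88: acc |= 88<<0 -> acc=88 shift=7 [end]
Varint 3: bytes[4:5] = 58 -> value 88 (1 byte(s))
  byte[5]=0xE5 cont=1 payload=0x65=101: acc |= 101<<0 -> acc=101 shift=7
  byte[6]=0x07 cont=0 payload=0x07=7: acc |= 7<<7 -> acc=997 shift=14 [end]
Varint 4: bytes[5:7] = E5 07 -> value 997 (2 byte(s))
  byte[7]=0x29 cont=0 payload=0x29=41: acc |= 41<<0 -> acc=41 shift=7 [end]
Varint 5: bytes[7:8] = 29 -> value 41 (1 byte(s))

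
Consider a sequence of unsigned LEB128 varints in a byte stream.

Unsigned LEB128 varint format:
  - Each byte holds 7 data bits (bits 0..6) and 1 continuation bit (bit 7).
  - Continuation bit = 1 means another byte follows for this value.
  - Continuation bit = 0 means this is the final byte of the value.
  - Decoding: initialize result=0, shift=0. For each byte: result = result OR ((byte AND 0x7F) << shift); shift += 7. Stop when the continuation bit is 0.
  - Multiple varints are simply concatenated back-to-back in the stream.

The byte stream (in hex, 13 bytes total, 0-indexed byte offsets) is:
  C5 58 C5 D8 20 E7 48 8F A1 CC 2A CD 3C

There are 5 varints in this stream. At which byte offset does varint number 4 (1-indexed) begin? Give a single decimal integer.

  byte[0]=0xC5 cont=1 payload=0x45=69: acc |= 69<<0 -> acc=69 shift=7
  byte[1]=0x58 cont=0 payload=0x58=88: acc |= 88<<7 -> acc=11333 shift=14 [end]
Varint 1: bytes[0:2] = C5 58 -> value 11333 (2 byte(s))
  byte[2]=0xC5 cont=1 payload=0x45=69: acc |= 69<<0 -> acc=69 shift=7
  byte[3]=0xD8 cont=1 payload=0x58=88: acc |= 88<<7 -> acc=11333 shift=14
  byte[4]=0x20 cont=0 payload=0x20=32: acc |= 32<<14 -> acc=535621 shift=21 [end]
Varint 2: bytes[2:5] = C5 D8 20 -> value 535621 (3 byte(s))
  byte[5]=0xE7 cont=1 payload=0x67=103: acc |= 103<<0 -> acc=103 shift=7
  byte[6]=0x48 cont=0 payload=0x48=72: acc |= 72<<7 -> acc=9319 shift=14 [end]
Varint 3: bytes[5:7] = E7 48 -> value 9319 (2 byte(s))
  byte[7]=0x8F cont=1 payload=0x0F=15: acc |= 15<<0 -> acc=15 shift=7
  byte[8]=0xA1 cont=1 payload=0x21=33: acc |= 33<<7 -> acc=4239 shift=14
  byte[9]=0xCC cont=1 payload=0x4C=76: acc |= 76<<14 -> acc=1249423 shift=21
  byte[10]=0x2A cont=0 payload=0x2A=42: acc |= 42<<21 -> acc=89329807 shift=28 [end]
Varint 4: bytes[7:11] = 8F A1 CC 2A -> value 89329807 (4 byte(s))
  byte[11]=0xCD cont=1 payload=0x4D=77: acc |= 77<<0 -> acc=77 shift=7
  byte[12]=0x3C cont=0 payload=0x3C=60: acc |= 60<<7 -> acc=7757 shift=14 [end]
Varint 5: bytes[11:13] = CD 3C -> value 7757 (2 byte(s))

Answer: 7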